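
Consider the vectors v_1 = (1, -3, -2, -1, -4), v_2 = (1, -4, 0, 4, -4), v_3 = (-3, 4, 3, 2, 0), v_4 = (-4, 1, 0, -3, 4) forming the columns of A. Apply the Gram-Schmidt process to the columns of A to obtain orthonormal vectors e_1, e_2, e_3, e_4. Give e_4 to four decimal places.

e_4 = (-0.8097, -0.5266, -0.0509, -0.0849, 0.2392)

e_1 = v_1/‖v_1‖ = (1, -3, -2, -1, -4)/5.5678 = (0.1796, -0.5388, -0.3592, -0.1796, -0.7184).
r_{12} = e_1·v_2 = 4.4901.
u_2 = v_2 − 4.4901·e_1 = (0.1935, -1.5806, 1.6129, 4.8065, -0.7742).
‖u_2‖ = 5.3702, so e_2 = (0.0360, -0.2943, 0.3003, 0.8950, -0.1442).
r_{13} = e_1·v_3 = -4.1309; r_{23} = e_2·v_3 = 1.4056.
u_3 = v_3 + 4.1309·e_1 − 1.4056·e_2 = (-2.3087, 2.1879, 1.0940, 0.0000, -2.7651).
‖u_3‖ = 4.3543, so e_3 = (-0.5302, 0.5025, 0.2512, 0.0000, -0.6350).
r_{14} = e_1·v_4 = -3.5921; r_{24} = e_2·v_4 = -3.7003; r_{34} = e_3·v_4 = 0.0832.
u_4 = v_4 + 3.5921·e_1 + 3.7003·e_2 − 0.0832·e_3 = (-3.1773, -2.0664, -0.1999, -0.3333, 0.9388).
‖u_4‖ = 3.9240, so e_4 = (-0.8097, -0.5266, -0.0509, -0.0849, 0.2392).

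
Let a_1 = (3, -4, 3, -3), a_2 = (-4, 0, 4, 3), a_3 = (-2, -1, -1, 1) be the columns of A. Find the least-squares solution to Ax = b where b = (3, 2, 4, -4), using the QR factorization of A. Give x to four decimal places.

x = (0.2054, 0.2413, -2.2923)

a_1 = (3, -4, 3, -3); ‖a_1‖ = 6.5574, so e_1 = (0.4575, -0.6100, 0.4575, -0.4575).
e_1·a_2 = 0.4575·(-4) + (-0.6100)·0 + 0.4575·4 + (-0.4575)·3 = -1.3725.
u_2 = a_2 + 1.3725·e_1 = (-3.3721, -0.8372, 4.6279, 2.3721).
‖u_2‖ = 6.2543, so e_2 = (-0.5392, -0.1339, 0.7400, 0.3793).
e_1·a_3 = 0.4575·(-2) + (-0.6100)·(-1) + 0.4575·(-1) + (-0.4575)·1 = -1.2200; e_2·a_3 = (-0.5392)·(-2) + (-0.1339)·(-1) + 0.7400·(-1) + 0.3793·1 = 0.8515.
u_3 = a_3 + 1.2200·e_1 − 0.8515·e_2 = (-0.9828, -1.6302, -1.0719, 0.1189).
‖u_3‖ = 2.1878, so e_3 = (-0.4492, -0.7451, -0.4900, 0.0543).
Qᵀb = (3.8125, -0.4425, -5.0151).
Back-substitute: x_3 = -5.0151/2.1878 = -2.2923.
x_2 = (-0.4425 − 0.8515·(-2.2923))/6.2543 = 0.2413.
x_1 = (3.8125 + 1.3725·0.2413 + 1.2200·(-2.2923))/6.5574 = 0.2054.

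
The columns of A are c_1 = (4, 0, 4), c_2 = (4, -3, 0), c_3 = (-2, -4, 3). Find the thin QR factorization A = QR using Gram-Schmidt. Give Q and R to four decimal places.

c_1 = (4, 0, 4); ‖c_1‖ = 5.6569, so e_1 = (0.7071, 0.0000, 0.7071).
e_1·c_2 = 0.7071·4 + 0.0000·(-3) + 0.7071·0 = 2.8284.
u_2 = c_2 − 2.8284·e_1 = (2.0000, -3.0000, -2.0000).
‖u_2‖ = 4.1231, so e_2 = (0.4851, -0.7276, -0.4851).
e_1·c_3 = 0.7071·(-2) + 0.0000·(-4) + 0.7071·3 = 0.7071; e_2·c_3 = 0.4851·(-2) + (-0.7276)·(-4) + (-0.4851)·3 = 0.4851.
u_3 = c_3 − 0.7071·e_1 − 0.4851·e_2 = (-2.7353, -3.6471, 2.7353).
‖u_3‖ = 5.3165, so e_3 = (-0.5145, -0.6860, 0.5145).

Q = [[0.7071, 0.4851, -0.5145], [0.0000, -0.7276, -0.6860], [0.7071, -0.4851, 0.5145]], R = [[5.6569, 2.8284, 0.7071], [0.0000, 4.1231, 0.4851], [0.0000, 0.0000, 5.3165]]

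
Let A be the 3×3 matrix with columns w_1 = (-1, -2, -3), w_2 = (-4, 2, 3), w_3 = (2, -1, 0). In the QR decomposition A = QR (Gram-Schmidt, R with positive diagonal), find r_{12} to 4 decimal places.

w_1 = (-1, -2, -3); ‖w_1‖ = 3.7417, so q_1 = (-0.2673, -0.5345, -0.8018).
r_{12} = q_1·w_2 = -2.4054.

r_{12} = -2.4054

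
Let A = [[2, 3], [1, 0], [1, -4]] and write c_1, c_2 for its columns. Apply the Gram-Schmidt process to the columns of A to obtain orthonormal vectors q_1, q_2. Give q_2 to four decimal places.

q_2 = (0.4730, -0.0676, -0.8785)

c_1 = (2, 1, 1); ‖c_1‖ = 2.4495, so q_1 = (0.8165, 0.4082, 0.4082).
q_1·c_2 = 0.8165·3 + 0.4082·0 + 0.4082·(-4) = 0.8165.
u_2 = c_2 − 0.8165·q_1 = (2.3333, -0.3333, -4.3333).
‖u_2‖ = 4.9329, so q_2 = (0.4730, -0.0676, -0.8785).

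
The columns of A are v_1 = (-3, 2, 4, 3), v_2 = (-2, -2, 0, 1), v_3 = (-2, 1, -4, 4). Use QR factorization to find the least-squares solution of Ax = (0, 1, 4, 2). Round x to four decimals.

v_1 = (-3, 2, 4, 3); ‖v_1‖ = 6.1644, so q_1 = (-0.4867, 0.3244, 0.6489, 0.4867).
q_1·v_2 = (-0.4867)·(-2) + 0.3244·(-2) + 0.6489·0 + 0.4867·1 = 0.8111.
u_2 = v_2 − 0.8111·q_1 = (-1.6053, -2.2632, -0.5263, 0.6053).
‖u_2‖ = 2.8883, so q_2 = (-0.5558, -0.7836, -0.1822, 0.2096).
q_1·v_3 = (-0.4867)·(-2) + 0.3244·1 + 0.6489·(-4) + 0.4867·4 = 0.6489; q_2·v_3 = (-0.5558)·(-2) + (-0.7836)·1 + (-0.1822)·(-4) + 0.2096·4 = 1.8951.
u_3 = v_3 − 0.6489·q_1 − 1.8951·q_2 = (-0.6309, 2.2744, -4.0757, 3.2871).
‖u_3‖ = 5.7435, so q_3 = (-0.1098, 0.3960, -0.7096, 0.5723).
Qᵀb = (3.8933, -1.0934, -1.2979).
Back-substitute: x_3 = -1.2979/5.7435 = -0.2260.
x_2 = (-1.0934 − 1.8951·(-0.2260))/2.8883 = -0.2303.
x_1 = (3.8933 − 0.8111·(-0.2303) − 0.6489·(-0.2260))/6.1644 = 0.6857.

x = (0.6857, -0.2303, -0.2260)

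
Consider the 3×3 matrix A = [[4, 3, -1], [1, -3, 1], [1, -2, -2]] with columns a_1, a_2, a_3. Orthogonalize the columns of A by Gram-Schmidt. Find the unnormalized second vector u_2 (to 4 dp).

u_2 = (1.4444, -3.3889, -2.3889)

a_1 = (4, 1, 1); ‖a_1‖ = 4.2426, so q_1 = (0.9428, 0.2357, 0.2357).
q_1·a_2 = 0.9428·3 + 0.2357·(-3) + 0.2357·(-2) = 1.6499.
u_2 = a_2 − 1.6499·q_1 = (1.4444, -3.3889, -2.3889).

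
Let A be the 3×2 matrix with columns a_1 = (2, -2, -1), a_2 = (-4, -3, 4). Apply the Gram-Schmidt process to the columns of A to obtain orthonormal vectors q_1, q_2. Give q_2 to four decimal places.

a_1 = (2, -2, -1); ‖a_1‖ = 3.0000, so q_1 = (0.6667, -0.6667, -0.3333).
q_1·a_2 = 0.6667·(-4) + (-0.6667)·(-3) + (-0.3333)·4 = -2.0000.
u_2 = a_2 + 2.0000·q_1 = (-2.6667, -4.3333, 3.3333).
‖u_2‖ = 6.0828, so q_2 = (-0.4384, -0.7124, 0.5480).

q_2 = (-0.4384, -0.7124, 0.5480)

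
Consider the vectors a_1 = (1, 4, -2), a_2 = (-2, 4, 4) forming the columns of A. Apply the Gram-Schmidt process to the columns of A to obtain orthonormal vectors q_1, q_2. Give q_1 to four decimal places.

a_1 = (1, 4, -2); ‖a_1‖ = 4.5826, so q_1 = (0.2182, 0.8729, -0.4364).

q_1 = (0.2182, 0.8729, -0.4364)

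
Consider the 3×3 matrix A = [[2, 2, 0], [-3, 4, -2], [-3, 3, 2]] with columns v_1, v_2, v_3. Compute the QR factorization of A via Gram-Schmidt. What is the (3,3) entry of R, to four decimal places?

v_1 = (2, -3, -3); ‖v_1‖ = 4.6904, so e_1 = (0.4264, -0.6396, -0.6396).
e_1·v_2 = 0.4264·2 + (-0.6396)·4 + (-0.6396)·3 = -3.6244.
u_2 = v_2 + 3.6244·e_1 = (3.5455, 1.6818, 0.6818).
‖u_2‖ = 3.9829, so e_2 = (0.8902, 0.4223, 0.1712).
e_1·v_3 = 0.4264·0 + (-0.6396)·(-2) + (-0.6396)·2 = 0.0000; e_2·v_3 = 0.8902·0 + 0.4223·(-2) + 0.1712·2 = -0.5021.
u_3 = v_3 + 0.0000·e_1 + 0.5021·e_2 = (0.4470, -1.7880, 2.0860).
r_{33} = ‖u_3‖ = 2.7835.

r_{33} = 2.7835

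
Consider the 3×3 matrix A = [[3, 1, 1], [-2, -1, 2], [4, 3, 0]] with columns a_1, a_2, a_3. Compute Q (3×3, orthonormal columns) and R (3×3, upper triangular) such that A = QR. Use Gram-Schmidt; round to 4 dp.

a_1 = (3, -2, 4); ‖a_1‖ = 5.3852, so q_1 = (0.5571, -0.3714, 0.7428).
q_1·a_2 = 0.5571·1 + (-0.3714)·(-1) + 0.7428·3 = 3.1568.
u_2 = a_2 − 3.1568·q_1 = (-0.7586, 0.1724, 0.6552).
‖u_2‖ = 1.0171, so q_2 = (-0.7459, 0.1695, 0.6442).
q_1·a_3 = 0.5571·1 + (-0.3714)·2 + 0.7428·0 = -0.1857; q_2·a_3 = (-0.7459)·1 + 0.1695·2 + 0.6442·0 = -0.4068.
u_3 = a_3 + 0.1857·q_1 + 0.4068·q_2 = (0.8000, 2.0000, 0.4000).
‖u_3‖ = 2.1909, so q_3 = (0.3651, 0.9129, 0.1826).

Q = [[0.5571, -0.7459, 0.3651], [-0.3714, 0.1695, 0.9129], [0.7428, 0.6442, 0.1826]], R = [[5.3852, 3.1568, -0.1857], [0.0000, 1.0171, -0.4068], [0.0000, 0.0000, 2.1909]]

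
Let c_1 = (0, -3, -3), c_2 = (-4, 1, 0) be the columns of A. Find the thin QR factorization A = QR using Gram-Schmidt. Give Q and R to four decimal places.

Q = [[0.0000, -0.9847], [-0.7071, 0.1231], [-0.7071, -0.1231]], R = [[4.2426, -0.7071], [0.0000, 4.0620]]

c_1 = (0, -3, -3); ‖c_1‖ = 4.2426, so e_1 = (0.0000, -0.7071, -0.7071).
e_1·c_2 = 0.0000·(-4) + (-0.7071)·1 + (-0.7071)·0 = -0.7071.
u_2 = c_2 + 0.7071·e_1 = (-4.0000, 0.5000, -0.5000).
‖u_2‖ = 4.0620, so e_2 = (-0.9847, 0.1231, -0.1231).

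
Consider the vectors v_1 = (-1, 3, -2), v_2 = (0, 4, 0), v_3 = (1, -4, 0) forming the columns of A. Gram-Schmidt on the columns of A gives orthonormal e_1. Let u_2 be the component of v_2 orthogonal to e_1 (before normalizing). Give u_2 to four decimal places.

e_1 = v_1/‖v_1‖ = (-1, 3, -2)/3.7417 = (-0.2673, 0.8018, -0.5345).
r_{12} = e_1·v_2 = 3.2071.
u_2 = v_2 − 3.2071·e_1 = (0.8571, 1.4286, 1.7143).

u_2 = (0.8571, 1.4286, 1.7143)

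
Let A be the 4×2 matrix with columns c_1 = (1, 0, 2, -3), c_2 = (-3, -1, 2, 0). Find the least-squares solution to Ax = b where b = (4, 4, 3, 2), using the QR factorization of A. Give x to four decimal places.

c_1 = (1, 0, 2, -3); ‖c_1‖ = 3.7417, so q_1 = (0.2673, 0.0000, 0.5345, -0.8018).
q_1·c_2 = 0.2673·(-3) + 0.0000·(-1) + 0.5345·2 + (-0.8018)·0 = 0.2673.
u_2 = c_2 − 0.2673·q_1 = (-3.0714, -1.0000, 1.8571, 0.2143).
‖u_2‖ = 3.7321, so q_2 = (-0.8230, -0.2679, 0.4976, 0.0574).
Qᵀb = (1.0690, -2.7560).
Back-substitute: x_2 = -2.7560/3.7321 = -0.7385.
x_1 = (1.0690 − 0.2673·(-0.7385))/3.7417 = 0.3385.

x = (0.3385, -0.7385)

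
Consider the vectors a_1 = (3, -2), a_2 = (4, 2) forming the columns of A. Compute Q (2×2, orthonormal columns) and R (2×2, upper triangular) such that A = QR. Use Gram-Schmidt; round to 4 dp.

a_1 = (3, -2); ‖a_1‖ = 3.6056, so q_1 = (0.8321, -0.5547).
q_1·a_2 = 0.8321·4 + (-0.5547)·2 = 2.2188.
u_2 = a_2 − 2.2188·q_1 = (2.1538, 3.2308).
‖u_2‖ = 3.8829, so q_2 = (0.5547, 0.8321).

Q = [[0.8321, 0.5547], [-0.5547, 0.8321]], R = [[3.6056, 2.2188], [0.0000, 3.8829]]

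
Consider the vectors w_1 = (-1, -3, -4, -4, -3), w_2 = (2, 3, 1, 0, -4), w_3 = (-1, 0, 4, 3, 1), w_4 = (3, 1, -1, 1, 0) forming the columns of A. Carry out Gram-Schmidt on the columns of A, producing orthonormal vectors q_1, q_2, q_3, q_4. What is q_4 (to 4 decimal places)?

q_1 = w_1/‖w_1‖ = (-1, -3, -4, -4, -3)/7.1414 = (-0.1400, -0.4201, -0.5601, -0.5601, -0.4201).
r_{12} = q_1·w_2 = -0.4201.
u_2 = w_2 + 0.4201·q_1 = (1.9412, 2.8235, 0.7647, -0.2353, -4.1765).
‖u_2‖ = 5.4611, so q_2 = (0.3555, 0.5170, 0.1400, -0.0431, -0.7648).
r_{13} = q_1·w_3 = -4.2008; r_{23} = q_2·w_3 = -0.6894.
u_3 = w_3 + 4.2008·q_1 + 0.6894·q_2 = (-1.3432, -1.4083, 1.7436, 0.6174, -1.2919).
‖u_3‖ = 2.9795, so q_3 = (-0.4508, -0.4727, 0.5852, 0.2072, -0.4336).
r_{14} = q_1·w_4 = -0.8402; r_{24} = q_2·w_4 = 1.4003; r_{34} = q_3·w_4 = -2.2031.
u_4 = w_4 + 0.8402·q_1 − 1.4003·q_2 + 2.2031·q_3 = (1.3915, -1.1182, -0.3775, 1.0462, -0.2373).
‖u_4‖ = 2.1166, so q_4 = (0.6574, -0.5283, -0.1783, 0.4943, -0.1121).

q_4 = (0.6574, -0.5283, -0.1783, 0.4943, -0.1121)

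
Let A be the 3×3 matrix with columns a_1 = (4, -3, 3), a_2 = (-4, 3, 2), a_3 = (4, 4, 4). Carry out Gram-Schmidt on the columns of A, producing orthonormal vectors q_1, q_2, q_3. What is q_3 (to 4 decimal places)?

q_3 = (0.6000, 0.8000, 0.0000)

a_1 = (4, -3, 3); ‖a_1‖ = 5.8310, so q_1 = (0.6860, -0.5145, 0.5145).
q_1·a_2 = 0.6860·(-4) + (-0.5145)·3 + 0.5145·2 = -3.2585.
u_2 = a_2 + 3.2585·q_1 = (-1.7647, 1.3235, 3.6765).
‖u_2‖ = 4.2875, so q_2 = (-0.4116, 0.3087, 0.8575).
q_1·a_3 = 0.6860·4 + (-0.5145)·4 + 0.5145·4 = 2.7440; q_2·a_3 = (-0.4116)·4 + 0.3087·4 + 0.8575·4 = 3.0184.
u_3 = a_3 − 2.7440·q_1 − 3.0184·q_2 = (3.3600, 4.4800, 0.0000).
‖u_3‖ = 5.6000, so q_3 = (0.6000, 0.8000, 0.0000).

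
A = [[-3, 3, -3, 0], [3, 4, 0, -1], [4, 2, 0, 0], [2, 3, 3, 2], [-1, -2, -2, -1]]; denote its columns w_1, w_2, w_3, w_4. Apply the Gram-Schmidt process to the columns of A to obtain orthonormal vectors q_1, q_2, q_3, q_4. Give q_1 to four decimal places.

q_1 = (-0.4804, 0.4804, 0.6405, 0.3203, -0.1601)

w_1 = (-3, 3, 4, 2, -1); ‖w_1‖ = 6.2450, so q_1 = (-0.4804, 0.4804, 0.6405, 0.3203, -0.1601).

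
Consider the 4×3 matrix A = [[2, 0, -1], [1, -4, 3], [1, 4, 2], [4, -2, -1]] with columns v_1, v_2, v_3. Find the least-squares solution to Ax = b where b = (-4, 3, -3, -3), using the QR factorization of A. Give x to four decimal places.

x = (-1.1516, -0.7285, 0.4928)

v_1 = (2, 1, 1, 4); ‖v_1‖ = 4.6904, so e_1 = (0.4264, 0.2132, 0.2132, 0.8528).
e_1·v_2 = 0.4264·0 + 0.2132·(-4) + 0.2132·4 + 0.8528·(-2) = -1.7056.
u_2 = v_2 + 1.7056·e_1 = (0.7273, -3.6364, 4.3636, -0.5455).
‖u_2‖ = 5.7525, so e_2 = (0.1264, -0.6321, 0.7586, -0.0948).
e_1·v_3 = 0.4264·(-1) + 0.2132·3 + 0.2132·2 + 0.8528·(-1) = -0.2132; e_2·v_3 = 0.1264·(-1) + (-0.6321)·3 + 0.7586·2 + (-0.0948)·(-1) = -0.4109.
u_3 = v_3 + 0.2132·e_1 + 0.4109·e_2 = (-0.8571, 2.7857, 2.3571, -0.8571).
‖u_3‖ = 3.8452, so e_3 = (-0.2229, 0.7245, 0.6130, -0.2229).
Qᵀb = (-4.2640, -4.3934, 1.8947).
Back-substitute: x_3 = 1.8947/3.8452 = 0.4928.
x_2 = (-4.3934 + 0.4109·0.4928)/5.7525 = -0.7285.
x_1 = (-4.2640 + 1.7056·(-0.7285) + 0.2132·0.4928)/4.6904 = -1.1516.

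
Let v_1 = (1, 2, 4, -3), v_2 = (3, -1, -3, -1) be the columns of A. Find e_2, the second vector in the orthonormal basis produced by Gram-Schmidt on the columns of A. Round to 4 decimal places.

e_2 = (0.7728, -0.1104, -0.4574, -0.4258)

v_1 = (1, 2, 4, -3); ‖v_1‖ = 5.4772, so e_1 = (0.1826, 0.3651, 0.7303, -0.5477).
e_1·v_2 = 0.1826·3 + 0.3651·(-1) + 0.7303·(-3) + (-0.5477)·(-1) = -1.4606.
u_2 = v_2 + 1.4606·e_1 = (3.2667, -0.4667, -1.9333, -1.8000).
‖u_2‖ = 4.2269, so e_2 = (0.7728, -0.1104, -0.4574, -0.4258).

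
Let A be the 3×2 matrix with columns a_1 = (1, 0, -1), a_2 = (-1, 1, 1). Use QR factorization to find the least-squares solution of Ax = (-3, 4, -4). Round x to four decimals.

x = (4.5000, 4.0000)

q_1 = a_1/‖a_1‖ = (1, 0, -1)/1.4142 = (0.7071, 0.0000, -0.7071).
r_{12} = q_1·a_2 = -1.4142.
u_2 = a_2 + 1.4142·q_1 = (0.0000, 1.0000, 0.0000).
‖u_2‖ = 1.0000, so q_2 = (0.0000, 1.0000, 0.0000).
Qᵀb = (0.7071, 4.0000).
Back-substitute: x_2 = 4.0000/1.0000 = 4.0000.
x_1 = (0.7071 + 1.4142·4.0000)/1.4142 = 4.5000.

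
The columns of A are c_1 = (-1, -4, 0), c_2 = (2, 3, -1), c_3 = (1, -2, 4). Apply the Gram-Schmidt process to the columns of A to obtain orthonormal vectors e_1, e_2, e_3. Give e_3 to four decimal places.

e_1 = c_1/‖c_1‖ = (-1, -4, 0)/4.1231 = (-0.2425, -0.9701, 0.0000).
r_{12} = e_1·c_2 = -3.3955.
u_2 = c_2 + 3.3955·e_1 = (1.1765, -0.2941, -1.0000).
‖u_2‖ = 1.5718, so e_2 = (0.7485, -0.1871, -0.6362).
r_{13} = e_1·c_3 = 1.6977; r_{23} = e_2·c_3 = -1.4221.
u_3 = c_3 − 1.6977·e_1 + 1.4221·e_2 = (2.4762, -0.6190, 3.0952).
‖u_3‖ = 4.0119, so e_3 = (0.6172, -0.1543, 0.7715).

e_3 = (0.6172, -0.1543, 0.7715)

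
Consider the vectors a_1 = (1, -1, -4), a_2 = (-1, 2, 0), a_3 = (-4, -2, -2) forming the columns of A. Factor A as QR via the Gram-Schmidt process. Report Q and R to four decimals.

e_1 = a_1/‖a_1‖ = (1, -1, -4)/4.2426 = (0.2357, -0.2357, -0.9428).
r_{12} = e_1·a_2 = -0.7071.
u_2 = a_2 + 0.7071·e_1 = (-0.8333, 1.8333, -0.6667).
‖u_2‖ = 2.1213, so e_2 = (-0.3928, 0.8642, -0.3143).
r_{13} = e_1·a_3 = 1.4142; r_{23} = e_2·a_3 = 0.4714.
u_3 = a_3 − 1.4142·e_1 − 0.4714·e_2 = (-4.1481, -2.0741, -0.5185).
‖u_3‖ = 4.6667, so e_3 = (-0.8889, -0.4444, -0.1111).

Q = [[0.2357, -0.3928, -0.8889], [-0.2357, 0.8642, -0.4444], [-0.9428, -0.3143, -0.1111]], R = [[4.2426, -0.7071, 1.4142], [0.0000, 2.1213, 0.4714], [0.0000, 0.0000, 4.6667]]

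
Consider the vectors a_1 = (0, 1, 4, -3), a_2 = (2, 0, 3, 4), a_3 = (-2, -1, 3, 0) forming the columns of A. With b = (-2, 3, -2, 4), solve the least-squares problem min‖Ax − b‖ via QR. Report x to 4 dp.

x = (-0.7116, 0.1834, 0.1365)

a_1 = (0, 1, 4, -3); ‖a_1‖ = 5.0990, so e_1 = (0.0000, 0.1961, 0.7845, -0.5883).
e_1·a_2 = 0.0000·2 + 0.1961·0 + 0.7845·3 + (-0.5883)·4 = 0.0000.
u_2 = a_2 + 0.0000·e_1 = (2.0000, 0.0000, 3.0000, 4.0000).
‖u_2‖ = 5.3852, so e_2 = (0.3714, 0.0000, 0.5571, 0.7428).
e_1·a_3 = 0.0000·(-2) + 0.1961·(-1) + 0.7845·3 + (-0.5883)·0 = 2.1573; e_2·a_3 = 0.3714·(-2) + 0.0000·(-1) + 0.5571·3 + 0.7428·0 = 0.9285.
u_3 = a_3 − 2.1573·e_1 − 0.9285·e_2 = (-2.3448, -1.4231, 0.7905, 0.5796).
‖u_3‖ = 2.9127, so e_3 = (-0.8050, -0.4886, 0.2714, 0.1990).
Qᵀb = (-3.3340, 1.1142, 0.3975).
Back-substitute: x_3 = 0.3975/2.9127 = 0.1365.
x_2 = (1.1142 − 0.9285·0.1365)/5.3852 = 0.1834.
x_1 = (-3.3340 + 0.0000·0.1834 − 2.1573·0.1365)/5.0990 = -0.7116.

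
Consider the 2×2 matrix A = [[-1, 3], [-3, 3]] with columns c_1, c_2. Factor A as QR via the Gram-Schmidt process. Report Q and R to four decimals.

Q = [[-0.3162, 0.9487], [-0.9487, -0.3162]], R = [[3.1623, -3.7947], [0.0000, 1.8974]]

c_1 = (-1, -3); ‖c_1‖ = 3.1623, so e_1 = (-0.3162, -0.9487).
e_1·c_2 = (-0.3162)·3 + (-0.9487)·3 = -3.7947.
u_2 = c_2 + 3.7947·e_1 = (1.8000, -0.6000).
‖u_2‖ = 1.8974, so e_2 = (0.9487, -0.3162).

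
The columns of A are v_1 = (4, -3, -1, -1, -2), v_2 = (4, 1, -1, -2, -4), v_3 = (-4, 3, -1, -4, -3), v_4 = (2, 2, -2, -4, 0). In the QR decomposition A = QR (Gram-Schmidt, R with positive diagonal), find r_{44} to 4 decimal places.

r_{44} = 3.8281

v_1 = (4, -3, -1, -1, -2); ‖v_1‖ = 5.5678, so e_1 = (0.7184, -0.5388, -0.1796, -0.1796, -0.3592).
e_1·v_2 = 0.7184·4 + (-0.5388)·1 + (-0.1796)·(-1) + (-0.1796)·(-2) + (-0.3592)·(-4) = 4.3105.
u_2 = v_2 − 4.3105·e_1 = (0.9032, 3.3226, -0.2258, -1.2258, -2.4516).
‖u_2‖ = 4.4067, so e_2 = (0.2050, 0.7540, -0.0512, -0.2782, -0.5563).
e_1·v_3 = 0.7184·(-4) + (-0.5388)·3 + (-0.1796)·(-1) + (-0.1796)·(-4) + (-0.3592)·(-3) = -2.5145; e_2·v_3 = 0.2050·(-4) + 0.7540·3 + (-0.0512)·(-1) + (-0.2782)·(-4) + (-0.5563)·(-3) = 4.2750.
u_3 = v_3 + 2.5145·e_1 − 4.2750·e_2 = (-3.0698, -1.5781, -1.2326, -3.2625, -1.5249).
‖u_3‖ = 5.1383, so e_3 = (-0.5974, -0.3071, -0.2399, -0.6349, -0.2968).
e_1·v_4 = 0.7184·2 + (-0.5388)·2 + (-0.1796)·(-2) + (-0.1796)·(-4) + (-0.3592)·0 = 1.4368; e_2·v_4 = 0.2050·2 + 0.7540·2 + (-0.0512)·(-2) + (-0.2782)·(-4) + (-0.5563)·0 = 3.1330; e_3·v_4 = (-0.5974)·2 + (-0.3071)·2 + (-0.2399)·(-2) + (-0.6349)·(-4) + (-0.2968)·0 = 1.2104.
u_4 = v_4 − 1.4368·e_1 − 3.1330·e_2 − 1.2104·e_3 = (1.0487, 0.7837, -1.2911, -2.1019, 2.6183).
r_{44} = ‖u_4‖ = 3.8281.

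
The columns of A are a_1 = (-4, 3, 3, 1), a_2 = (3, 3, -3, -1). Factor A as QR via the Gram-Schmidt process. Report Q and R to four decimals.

a_1 = (-4, 3, 3, 1); ‖a_1‖ = 5.9161, so q_1 = (-0.6761, 0.5071, 0.5071, 0.1690).
q_1·a_2 = (-0.6761)·3 + 0.5071·3 + 0.5071·(-3) + 0.1690·(-1) = -2.1974.
u_2 = a_2 + 2.1974·q_1 = (1.5143, 4.1143, -1.8857, -0.6286).
‖u_2‖ = 4.8137, so q_2 = (0.3146, 0.8547, -0.3917, -0.1306).

Q = [[-0.6761, 0.3146], [0.5071, 0.8547], [0.5071, -0.3917], [0.1690, -0.1306]], R = [[5.9161, -2.1974], [0.0000, 4.8137]]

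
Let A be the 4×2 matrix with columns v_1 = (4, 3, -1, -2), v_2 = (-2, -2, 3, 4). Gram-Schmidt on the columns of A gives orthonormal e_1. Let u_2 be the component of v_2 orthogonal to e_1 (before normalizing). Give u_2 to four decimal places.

v_1 = (4, 3, -1, -2); ‖v_1‖ = 5.4772, so e_1 = (0.7303, 0.5477, -0.1826, -0.3651).
e_1·v_2 = 0.7303·(-2) + 0.5477·(-2) + (-0.1826)·3 + (-0.3651)·4 = -4.5644.
u_2 = v_2 + 4.5644·e_1 = (1.3333, 0.5000, 2.1667, 2.3333).

u_2 = (1.3333, 0.5000, 2.1667, 2.3333)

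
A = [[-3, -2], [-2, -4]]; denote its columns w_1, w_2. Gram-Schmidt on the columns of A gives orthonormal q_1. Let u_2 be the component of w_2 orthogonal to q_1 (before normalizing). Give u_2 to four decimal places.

u_2 = (1.2308, -1.8462)

w_1 = (-3, -2); ‖w_1‖ = 3.6056, so q_1 = (-0.8321, -0.5547).
q_1·w_2 = (-0.8321)·(-2) + (-0.5547)·(-4) = 3.8829.
u_2 = w_2 − 3.8829·q_1 = (1.2308, -1.8462).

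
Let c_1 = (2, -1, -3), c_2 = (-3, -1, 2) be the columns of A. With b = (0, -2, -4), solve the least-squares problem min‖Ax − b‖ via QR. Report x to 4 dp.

c_1 = (2, -1, -3); ‖c_1‖ = 3.7417, so q_1 = (0.5345, -0.2673, -0.8018).
q_1·c_2 = 0.5345·(-3) + (-0.2673)·(-1) + (-0.8018)·2 = -2.9399.
u_2 = c_2 + 2.9399·q_1 = (-1.4286, -1.7857, -0.3571).
‖u_2‖ = 2.3146, so q_2 = (-0.6172, -0.7715, -0.1543).
Qᵀb = (3.7417, 2.1602).
Back-substitute: x_2 = 2.1602/2.3146 = 0.9333.
x_1 = (3.7417 + 2.9399·0.9333)/3.7417 = 1.7333.

x = (1.7333, 0.9333)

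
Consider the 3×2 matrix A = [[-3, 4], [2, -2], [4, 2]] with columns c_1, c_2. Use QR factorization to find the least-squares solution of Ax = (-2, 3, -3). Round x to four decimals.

c_1 = (-3, 2, 4); ‖c_1‖ = 5.3852, so q_1 = (-0.5571, 0.3714, 0.7428).
q_1·c_2 = (-0.5571)·4 + 0.3714·(-2) + 0.7428·2 = -1.4856.
u_2 = c_2 + 1.4856·q_1 = (3.1724, -1.4483, 3.1034).
‖u_2‖ = 4.6683, so q_2 = (0.6796, -0.3102, 0.6648).
Qᵀb = (0.0000, -4.2842).
Back-substitute: x_2 = -4.2842/4.6683 = -0.9177.
x_1 = (0.0000 + 1.4856·(-0.9177))/5.3852 = -0.2532.

x = (-0.2532, -0.9177)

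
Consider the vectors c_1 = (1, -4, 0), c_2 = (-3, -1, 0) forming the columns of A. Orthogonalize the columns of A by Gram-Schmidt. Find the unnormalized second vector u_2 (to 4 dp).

e_1 = c_1/‖c_1‖ = (1, -4, 0)/4.1231 = (0.2425, -0.9701, 0.0000).
r_{12} = e_1·c_2 = 0.2425.
u_2 = c_2 − 0.2425·e_1 = (-3.0588, -0.7647, 0.0000).

u_2 = (-3.0588, -0.7647, 0.0000)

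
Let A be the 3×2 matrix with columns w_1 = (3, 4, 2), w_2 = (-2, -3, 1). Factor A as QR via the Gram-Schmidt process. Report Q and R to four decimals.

q_1 = w_1/‖w_1‖ = (3, 4, 2)/5.3852 = (0.5571, 0.7428, 0.3714).
r_{12} = q_1·w_2 = -2.9711.
u_2 = w_2 + 2.9711·q_1 = (-0.3448, -0.7931, 2.1034).
‖u_2‖ = 2.2743, so q_2 = (-0.1516, -0.3487, 0.9249).

Q = [[0.5571, -0.1516], [0.7428, -0.3487], [0.3714, 0.9249]], R = [[5.3852, -2.9711], [0.0000, 2.2743]]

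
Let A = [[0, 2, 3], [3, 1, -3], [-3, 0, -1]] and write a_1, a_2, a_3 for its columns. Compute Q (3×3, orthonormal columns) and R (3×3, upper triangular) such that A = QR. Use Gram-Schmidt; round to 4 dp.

a_1 = (0, 3, -3); ‖a_1‖ = 4.2426, so q_1 = (0.0000, 0.7071, -0.7071).
q_1·a_2 = 0.0000·2 + 0.7071·1 + (-0.7071)·0 = 0.7071.
u_2 = a_2 − 0.7071·q_1 = (2.0000, 0.5000, 0.5000).
‖u_2‖ = 2.1213, so q_2 = (0.9428, 0.2357, 0.2357).
q_1·a_3 = 0.0000·3 + 0.7071·(-3) + (-0.7071)·(-1) = -1.4142; q_2·a_3 = 0.9428·3 + 0.2357·(-3) + 0.2357·(-1) = 1.8856.
u_3 = a_3 + 1.4142·q_1 − 1.8856·q_2 = (1.2222, -2.4444, -2.4444).
‖u_3‖ = 3.6667, so q_3 = (0.3333, -0.6667, -0.6667).

Q = [[0.0000, 0.9428, 0.3333], [0.7071, 0.2357, -0.6667], [-0.7071, 0.2357, -0.6667]], R = [[4.2426, 0.7071, -1.4142], [0.0000, 2.1213, 1.8856], [0.0000, 0.0000, 3.6667]]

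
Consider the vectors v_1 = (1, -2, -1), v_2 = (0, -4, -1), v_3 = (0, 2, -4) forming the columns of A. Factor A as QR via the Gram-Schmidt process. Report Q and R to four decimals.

v_1 = (1, -2, -1); ‖v_1‖ = 2.4495, so q_1 = (0.4082, -0.8165, -0.4082).
q_1·v_2 = 0.4082·0 + (-0.8165)·(-4) + (-0.4082)·(-1) = 3.6742.
u_2 = v_2 − 3.6742·q_1 = (-1.5000, -1.0000, 0.5000).
‖u_2‖ = 1.8708, so q_2 = (-0.8018, -0.5345, 0.2673).
q_1·v_3 = 0.4082·0 + (-0.8165)·2 + (-0.4082)·(-4) = 0.0000; q_2·v_3 = (-0.8018)·0 + (-0.5345)·2 + 0.2673·(-4) = -2.1381.
u_3 = v_3 + 0.0000·q_1 + 2.1381·q_2 = (-1.7143, 0.8571, -3.4286).
‖u_3‖ = 3.9279, so q_3 = (-0.4364, 0.2182, -0.8729).

Q = [[0.4082, -0.8018, -0.4364], [-0.8165, -0.5345, 0.2182], [-0.4082, 0.2673, -0.8729]], R = [[2.4495, 3.6742, 0.0000], [0.0000, 1.8708, -2.1381], [0.0000, 0.0000, 3.9279]]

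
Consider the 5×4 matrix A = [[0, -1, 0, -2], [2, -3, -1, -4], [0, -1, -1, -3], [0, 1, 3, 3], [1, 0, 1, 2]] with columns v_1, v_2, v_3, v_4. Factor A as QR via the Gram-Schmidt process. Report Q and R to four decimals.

Q = [[0.0000, -0.4564, 0.5520, 0.6077], [0.8944, -0.2739, 0.0571, -0.0640], [0.0000, -0.4564, 0.0952, -0.7197], [0.0000, 0.4564, 0.8185, -0.3039], [0.4472, 0.5477, -0.1142, 0.1279]], R = [[2.2361, -2.6833, -0.4472, -2.6833], [0.0000, 2.1909, 2.6473, 5.8424], [0.0000, 0.0000, 2.1890, 0.6091], [0.0000, 0.0000, 0.0000, 0.5437]]

v_1 = (0, 2, 0, 0, 1); ‖v_1‖ = 2.2361, so q_1 = (0.0000, 0.8944, 0.0000, 0.0000, 0.4472).
q_1·v_2 = 0.0000·(-1) + 0.8944·(-3) + 0.0000·(-1) + 0.0000·1 + 0.4472·0 = -2.6833.
u_2 = v_2 + 2.6833·q_1 = (-1.0000, -0.6000, -1.0000, 1.0000, 1.2000).
‖u_2‖ = 2.1909, so q_2 = (-0.4564, -0.2739, -0.4564, 0.4564, 0.5477).
q_1·v_3 = 0.0000·0 + 0.8944·(-1) + 0.0000·(-1) + 0.0000·3 + 0.4472·1 = -0.4472; q_2·v_3 = (-0.4564)·0 + (-0.2739)·(-1) + (-0.4564)·(-1) + 0.4564·3 + 0.5477·1 = 2.6473.
u_3 = v_3 + 0.4472·q_1 − 2.6473·q_2 = (1.2083, 0.1250, 0.2083, 1.7917, -0.2500).
‖u_3‖ = 2.1890, so q_3 = (0.5520, 0.0571, 0.0952, 0.8185, -0.1142).
q_1·v_4 = 0.0000·(-2) + 0.8944·(-4) + 0.0000·(-3) + 0.0000·3 + 0.4472·2 = -2.6833; q_2·v_4 = (-0.4564)·(-2) + (-0.2739)·(-4) + (-0.4564)·(-3) + 0.4564·3 + 0.5477·2 = 5.8424; q_3·v_4 = 0.5520·(-2) + 0.0571·(-4) + 0.0952·(-3) + 0.8185·3 + (-0.1142)·2 = 0.6091.
u_4 = v_4 + 2.6833·q_1 − 5.8424·q_2 − 0.6091·q_3 = (0.3304, -0.0348, -0.3913, -0.1652, 0.0696).
‖u_4‖ = 0.5437, so q_4 = (0.6077, -0.0640, -0.7197, -0.3039, 0.1279).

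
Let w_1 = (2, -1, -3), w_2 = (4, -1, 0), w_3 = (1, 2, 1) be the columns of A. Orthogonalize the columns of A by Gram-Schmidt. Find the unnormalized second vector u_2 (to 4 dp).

w_1 = (2, -1, -3); ‖w_1‖ = 3.7417, so e_1 = (0.5345, -0.2673, -0.8018).
e_1·w_2 = 0.5345·4 + (-0.2673)·(-1) + (-0.8018)·0 = 2.4054.
u_2 = w_2 − 2.4054·e_1 = (2.7143, -0.3571, 1.9286).

u_2 = (2.7143, -0.3571, 1.9286)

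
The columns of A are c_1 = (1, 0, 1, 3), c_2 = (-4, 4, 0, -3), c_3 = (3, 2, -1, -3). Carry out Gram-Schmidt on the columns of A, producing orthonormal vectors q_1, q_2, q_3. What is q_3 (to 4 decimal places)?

q_3 = (0.7696, 0.5897, -0.0500, -0.2399)

q_1 = c_1/‖c_1‖ = (1, 0, 1, 3)/3.3166 = (0.3015, 0.0000, 0.3015, 0.9045).
r_{12} = q_1·c_2 = -3.9196.
u_2 = c_2 + 3.9196·q_1 = (-2.8182, 4.0000, 1.1818, 0.5455).
‖u_2‖ = 5.0632, so q_2 = (-0.5566, 0.7900, 0.2334, 0.1077).
r_{13} = q_1·c_3 = -2.1106; r_{23} = q_2·c_3 = -0.6464.
u_3 = c_3 + 2.1106·q_1 + 0.6464·q_2 = (3.2766, 2.5106, -0.2128, -1.0213).
‖u_3‖ = 4.2577, so q_3 = (0.7696, 0.5897, -0.0500, -0.2399).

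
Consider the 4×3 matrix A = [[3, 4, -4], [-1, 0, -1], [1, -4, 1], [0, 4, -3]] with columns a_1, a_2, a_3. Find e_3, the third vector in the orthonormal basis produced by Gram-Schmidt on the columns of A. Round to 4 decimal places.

e_1 = a_1/‖a_1‖ = (3, -1, 1, 0)/3.3166 = (0.9045, -0.3015, 0.3015, 0.0000).
r_{12} = e_1·a_2 = 2.4121.
u_2 = a_2 − 2.4121·e_1 = (1.8182, 0.7273, -4.7273, 4.0000).
‖u_2‖ = 6.4948, so e_2 = (0.2799, 0.1120, -0.7279, 0.6159).
r_{13} = e_1·a_3 = -3.0151; r_{23} = e_2·a_3 = -3.8073.
u_3 = a_3 + 3.0151·e_1 + 3.8073·e_2 = (-0.2069, -1.4828, -0.8621, -0.6552).
‖u_3‖ = 1.8476, so e_3 = (-0.1120, -0.8025, -0.4666, -0.3546).

e_3 = (-0.1120, -0.8025, -0.4666, -0.3546)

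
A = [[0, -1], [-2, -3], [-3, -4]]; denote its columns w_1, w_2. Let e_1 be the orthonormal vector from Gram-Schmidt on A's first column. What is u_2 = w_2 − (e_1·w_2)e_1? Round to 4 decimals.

u_2 = (-1.0000, -0.2308, 0.1538)

w_1 = (0, -2, -3); ‖w_1‖ = 3.6056, so e_1 = (0.0000, -0.5547, -0.8321).
e_1·w_2 = 0.0000·(-1) + (-0.5547)·(-3) + (-0.8321)·(-4) = 4.9923.
u_2 = w_2 − 4.9923·e_1 = (-1.0000, -0.2308, 0.1538).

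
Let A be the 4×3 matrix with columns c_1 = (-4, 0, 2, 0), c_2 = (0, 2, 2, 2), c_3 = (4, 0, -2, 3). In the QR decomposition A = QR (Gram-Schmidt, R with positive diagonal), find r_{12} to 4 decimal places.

e_1 = c_1/‖c_1‖ = (-4, 0, 2, 0)/4.4721 = (-0.8944, 0.0000, 0.4472, 0.0000).
r_{12} = e_1·c_2 = 0.8944.

r_{12} = 0.8944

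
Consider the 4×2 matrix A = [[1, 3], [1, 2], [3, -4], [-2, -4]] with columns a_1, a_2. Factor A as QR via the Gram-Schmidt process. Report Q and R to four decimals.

Q = [[0.2582, 0.4376], [0.2582, 0.2884], [0.7746, -0.6266], [-0.5164, -0.5768]], R = [[3.8730, 0.2582], [0.0000, 6.7032]]

a_1 = (1, 1, 3, -2); ‖a_1‖ = 3.8730, so e_1 = (0.2582, 0.2582, 0.7746, -0.5164).
e_1·a_2 = 0.2582·3 + 0.2582·2 + 0.7746·(-4) + (-0.5164)·(-4) = 0.2582.
u_2 = a_2 − 0.2582·e_1 = (2.9333, 1.9333, -4.2000, -3.8667).
‖u_2‖ = 6.7032, so e_2 = (0.4376, 0.2884, -0.6266, -0.5768).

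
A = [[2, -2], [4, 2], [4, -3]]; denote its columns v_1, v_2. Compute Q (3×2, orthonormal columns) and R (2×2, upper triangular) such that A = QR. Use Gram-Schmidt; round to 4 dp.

v_1 = (2, 4, 4); ‖v_1‖ = 6.0000, so e_1 = (0.3333, 0.6667, 0.6667).
e_1·v_2 = 0.3333·(-2) + 0.6667·2 + 0.6667·(-3) = -1.3333.
u_2 = v_2 + 1.3333·e_1 = (-1.5556, 2.8889, -2.1111).
‖u_2‖ = 3.9016, so e_2 = (-0.3987, 0.7404, -0.5411).

Q = [[0.3333, -0.3987], [0.6667, 0.7404], [0.6667, -0.5411]], R = [[6.0000, -1.3333], [0.0000, 3.9016]]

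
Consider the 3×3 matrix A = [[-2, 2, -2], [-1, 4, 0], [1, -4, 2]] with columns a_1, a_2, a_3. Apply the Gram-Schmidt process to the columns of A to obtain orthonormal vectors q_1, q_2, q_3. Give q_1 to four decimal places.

q_1 = (-0.8165, -0.4082, 0.4082)

a_1 = (-2, -1, 1); ‖a_1‖ = 2.4495, so q_1 = (-0.8165, -0.4082, 0.4082).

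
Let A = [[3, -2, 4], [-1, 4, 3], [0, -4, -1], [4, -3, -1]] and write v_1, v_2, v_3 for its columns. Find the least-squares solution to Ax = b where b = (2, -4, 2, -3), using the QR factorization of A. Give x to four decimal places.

e_1 = v_1/‖v_1‖ = (3, -1, 0, 4)/5.0990 = (0.5883, -0.1961, 0.0000, 0.7845).
r_{12} = e_1·v_2 = -4.3146.
u_2 = v_2 + 4.3146·e_1 = (0.5385, 3.1538, -4.0000, 0.3846).
‖u_2‖ = 5.1366, so e_2 = (0.1048, 0.6140, -0.7787, 0.0749).
r_{13} = e_1·v_3 = 0.9806; r_{23} = e_2·v_3 = 2.9651.
u_3 = v_3 − 0.9806·e_1 − 2.9651·e_2 = (3.1122, 1.3717, 1.3090, -1.9913).
‖u_3‖ = 4.1529, so e_3 = (0.7494, 0.3303, 0.3152, -0.4795).
Qᵀb = (-0.3922, -4.0284, 2.2465).
Back-substitute: x_3 = 2.2465/4.1529 = 0.5410.
x_2 = (-4.0284 − 2.9651·0.5410)/5.1366 = -1.0965.
x_1 = (-0.3922 + 4.3146·(-1.0965) − 0.9806·0.5410)/5.0990 = -1.1088.

x = (-1.1088, -1.0965, 0.5410)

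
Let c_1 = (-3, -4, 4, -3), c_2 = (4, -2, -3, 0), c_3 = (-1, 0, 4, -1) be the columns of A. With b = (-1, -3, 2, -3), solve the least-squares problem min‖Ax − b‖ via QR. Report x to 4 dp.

x = (0.7068, 0.2811, 0.0527)

c_1 = (-3, -4, 4, -3); ‖c_1‖ = 7.0711, so q_1 = (-0.4243, -0.5657, 0.5657, -0.4243).
q_1·c_2 = (-0.4243)·4 + (-0.5657)·(-2) + 0.5657·(-3) + (-0.4243)·0 = -2.2627.
u_2 = c_2 + 2.2627·q_1 = (3.0400, -3.2800, -1.7200, -0.9600).
‖u_2‖ = 4.8867, so q_2 = (0.6221, -0.6712, -0.3520, -0.1965).
q_1·c_3 = (-0.4243)·(-1) + (-0.5657)·0 + 0.5657·4 + (-0.4243)·(-1) = 3.1113; q_2·c_3 = 0.6221·(-1) + (-0.6712)·0 + (-0.3520)·4 + (-0.1965)·(-1) = -1.8335.
u_3 = c_3 − 3.1113·q_1 + 1.8335·q_2 = (1.4606, 0.5293, 1.5946, -0.0402).
‖u_3‖ = 2.2267, so q_3 = (0.6560, 0.2377, 0.7161, -0.0181).
Qᵀb = (4.5255, 1.2769, 0.1174).
Back-substitute: x_3 = 0.1174/2.2267 = 0.0527.
x_2 = (1.2769 + 1.8335·0.0527)/4.8867 = 0.2811.
x_1 = (4.5255 + 2.2627·0.2811 − 3.1113·0.0527)/7.0711 = 0.7068.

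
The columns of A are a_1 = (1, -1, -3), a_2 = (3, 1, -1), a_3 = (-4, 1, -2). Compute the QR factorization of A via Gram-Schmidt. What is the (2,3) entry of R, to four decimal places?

a_1 = (1, -1, -3); ‖a_1‖ = 3.3166, so q_1 = (0.3015, -0.3015, -0.9045).
q_1·a_2 = 0.3015·3 + (-0.3015)·1 + (-0.9045)·(-1) = 1.5076.
u_2 = a_2 − 1.5076·q_1 = (2.5455, 1.4545, 0.3636).
‖u_2‖ = 2.9542, so q_2 = (0.8616, 0.4924, 0.1231).
r_{23} = q_2·a_3 = -3.2004.

r_{23} = -3.2004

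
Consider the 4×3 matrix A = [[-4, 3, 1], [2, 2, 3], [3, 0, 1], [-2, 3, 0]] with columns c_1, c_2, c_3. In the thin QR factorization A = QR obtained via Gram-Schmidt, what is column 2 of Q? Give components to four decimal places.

e_2 = (0.3251, 0.7108, 0.3176, 0.5369)

e_1 = c_1/‖c_1‖ = (-4, 2, 3, -2)/5.7446 = (-0.6963, 0.3482, 0.5222, -0.3482).
r_{12} = e_1·c_2 = -2.4371.
u_2 = c_2 + 2.4371·e_1 = (1.3030, 2.8485, 1.2727, 2.1515).
‖u_2‖ = 4.0076, so e_2 = (0.3251, 0.7108, 0.3176, 0.5369).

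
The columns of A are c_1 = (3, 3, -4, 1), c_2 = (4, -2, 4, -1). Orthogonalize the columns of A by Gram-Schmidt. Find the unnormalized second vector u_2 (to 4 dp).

c_1 = (3, 3, -4, 1); ‖c_1‖ = 5.9161, so e_1 = (0.5071, 0.5071, -0.6761, 0.1690).
e_1·c_2 = 0.5071·4 + 0.5071·(-2) + (-0.6761)·4 + 0.1690·(-1) = -1.8593.
u_2 = c_2 + 1.8593·e_1 = (4.9429, -1.0571, 2.7429, -0.6857).

u_2 = (4.9429, -1.0571, 2.7429, -0.6857)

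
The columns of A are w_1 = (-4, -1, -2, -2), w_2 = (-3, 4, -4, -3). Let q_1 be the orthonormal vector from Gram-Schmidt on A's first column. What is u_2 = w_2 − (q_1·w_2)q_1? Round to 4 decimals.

u_2 = (0.5200, 4.8800, -2.2400, -1.2400)

q_1 = w_1/‖w_1‖ = (-4, -1, -2, -2)/5.0000 = (-0.8000, -0.2000, -0.4000, -0.4000).
r_{12} = q_1·w_2 = 4.4000.
u_2 = w_2 − 4.4000·q_1 = (0.5200, 4.8800, -2.2400, -1.2400).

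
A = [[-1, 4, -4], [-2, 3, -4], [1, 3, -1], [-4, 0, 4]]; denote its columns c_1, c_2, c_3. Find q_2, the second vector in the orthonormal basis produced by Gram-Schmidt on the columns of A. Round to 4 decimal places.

q_1 = c_1/‖c_1‖ = (-1, -2, 1, -4)/4.6904 = (-0.2132, -0.4264, 0.2132, -0.8528).
r_{12} = q_1·c_2 = -1.4924.
u_2 = c_2 + 1.4924·q_1 = (3.6818, 2.3636, 3.3182, -1.2727).
‖u_2‖ = 5.6367, so q_2 = (0.6532, 0.4193, 0.5887, -0.2258).

q_2 = (0.6532, 0.4193, 0.5887, -0.2258)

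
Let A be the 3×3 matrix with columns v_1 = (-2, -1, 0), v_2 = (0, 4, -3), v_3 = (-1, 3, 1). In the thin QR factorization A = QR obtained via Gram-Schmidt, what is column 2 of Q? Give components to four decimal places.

e_2 = (-0.3427, 0.6854, -0.6425)

v_1 = (-2, -1, 0); ‖v_1‖ = 2.2361, so e_1 = (-0.8944, -0.4472, 0.0000).
e_1·v_2 = (-0.8944)·0 + (-0.4472)·4 + 0.0000·(-3) = -1.7889.
u_2 = v_2 + 1.7889·e_1 = (-1.6000, 3.2000, -3.0000).
‖u_2‖ = 4.6690, so e_2 = (-0.3427, 0.6854, -0.6425).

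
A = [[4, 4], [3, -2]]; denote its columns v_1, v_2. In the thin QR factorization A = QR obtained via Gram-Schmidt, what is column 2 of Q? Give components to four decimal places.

e_2 = (0.6000, -0.8000)

e_1 = v_1/‖v_1‖ = (4, 3)/5.0000 = (0.8000, 0.6000).
r_{12} = e_1·v_2 = 2.0000.
u_2 = v_2 − 2.0000·e_1 = (2.4000, -3.2000).
‖u_2‖ = 4.0000, so e_2 = (0.6000, -0.8000).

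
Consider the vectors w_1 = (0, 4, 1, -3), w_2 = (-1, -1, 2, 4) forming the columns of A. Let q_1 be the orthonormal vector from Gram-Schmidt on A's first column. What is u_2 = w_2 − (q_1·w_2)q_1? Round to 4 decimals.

q_1 = w_1/‖w_1‖ = (0, 4, 1, -3)/5.0990 = (0.0000, 0.7845, 0.1961, -0.5883).
r_{12} = q_1·w_2 = -2.7456.
u_2 = w_2 + 2.7456·q_1 = (-1.0000, 1.1538, 2.5385, 2.3846).

u_2 = (-1.0000, 1.1538, 2.5385, 2.3846)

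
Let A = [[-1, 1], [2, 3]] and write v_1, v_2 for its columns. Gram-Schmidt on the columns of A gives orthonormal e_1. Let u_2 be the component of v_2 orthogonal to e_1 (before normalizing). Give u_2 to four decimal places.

u_2 = (2.0000, 1.0000)

e_1 = v_1/‖v_1‖ = (-1, 2)/2.2361 = (-0.4472, 0.8944).
r_{12} = e_1·v_2 = 2.2361.
u_2 = v_2 − 2.2361·e_1 = (2.0000, 1.0000).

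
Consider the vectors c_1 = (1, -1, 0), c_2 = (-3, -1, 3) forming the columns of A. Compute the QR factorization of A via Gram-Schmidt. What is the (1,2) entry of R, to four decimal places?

r_{12} = -1.4142

c_1 = (1, -1, 0); ‖c_1‖ = 1.4142, so e_1 = (0.7071, -0.7071, 0.0000).
r_{12} = e_1·c_2 = -1.4142.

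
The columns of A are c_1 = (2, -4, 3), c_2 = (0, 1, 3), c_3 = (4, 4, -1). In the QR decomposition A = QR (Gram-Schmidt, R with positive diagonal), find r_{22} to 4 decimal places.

r_{22} = 3.0229

c_1 = (2, -4, 3); ‖c_1‖ = 5.3852, so q_1 = (0.3714, -0.7428, 0.5571).
q_1·c_2 = 0.3714·0 + (-0.7428)·1 + 0.5571·3 = 0.9285.
u_2 = c_2 − 0.9285·q_1 = (-0.3448, 1.6897, 2.4828).
r_{22} = ‖u_2‖ = 3.0229.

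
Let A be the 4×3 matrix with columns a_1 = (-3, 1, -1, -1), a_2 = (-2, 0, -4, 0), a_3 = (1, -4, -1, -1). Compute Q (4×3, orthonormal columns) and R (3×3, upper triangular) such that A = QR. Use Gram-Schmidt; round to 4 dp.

Q = [[-0.8660, 0.1464, -0.1392], [0.2887, -0.2440, -0.8504], [-0.2887, -0.9271, 0.0696], [-0.2887, 0.2440, -0.5025]], R = [[3.4641, 2.8868, -1.4434], [0.0000, 3.4157, 1.8054], [0.0000, 0.0000, 3.6956]]

a_1 = (-3, 1, -1, -1); ‖a_1‖ = 3.4641, so e_1 = (-0.8660, 0.2887, -0.2887, -0.2887).
e_1·a_2 = (-0.8660)·(-2) + 0.2887·0 + (-0.2887)·(-4) + (-0.2887)·0 = 2.8868.
u_2 = a_2 − 2.8868·e_1 = (0.5000, -0.8333, -3.1667, 0.8333).
‖u_2‖ = 3.4157, so e_2 = (0.1464, -0.2440, -0.9271, 0.2440).
e_1·a_3 = (-0.8660)·1 + 0.2887·(-4) + (-0.2887)·(-1) + (-0.2887)·(-1) = -1.4434; e_2·a_3 = 0.1464·1 + (-0.2440)·(-4) + (-0.9271)·(-1) + 0.2440·(-1) = 1.8054.
u_3 = a_3 + 1.4434·e_1 − 1.8054·e_2 = (-0.5143, -3.1429, 0.2571, -1.8571).
‖u_3‖ = 3.6956, so e_3 = (-0.1392, -0.8504, 0.0696, -0.5025).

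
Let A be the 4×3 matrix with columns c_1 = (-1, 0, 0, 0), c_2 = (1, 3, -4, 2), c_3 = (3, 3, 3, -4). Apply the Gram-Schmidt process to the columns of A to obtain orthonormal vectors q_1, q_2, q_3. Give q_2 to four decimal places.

q_2 = (0.0000, 0.5571, -0.7428, 0.3714)

c_1 = (-1, 0, 0, 0); ‖c_1‖ = 1.0000, so q_1 = (-1.0000, 0.0000, 0.0000, 0.0000).
q_1·c_2 = (-1.0000)·1 + 0.0000·3 + 0.0000·(-4) + 0.0000·2 = -1.0000.
u_2 = c_2 + 1.0000·q_1 = (0.0000, 3.0000, -4.0000, 2.0000).
‖u_2‖ = 5.3852, so q_2 = (0.0000, 0.5571, -0.7428, 0.3714).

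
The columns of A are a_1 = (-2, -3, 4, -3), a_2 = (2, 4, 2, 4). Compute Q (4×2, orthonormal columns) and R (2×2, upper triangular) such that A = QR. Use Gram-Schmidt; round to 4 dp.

q_1 = a_1/‖a_1‖ = (-2, -3, 4, -3)/6.1644 = (-0.3244, -0.4867, 0.6489, -0.4867).
r_{12} = q_1·a_2 = -3.2444.
u_2 = a_2 + 3.2444·q_1 = (0.9474, 2.4211, 4.1053, 2.4211).
‖u_2‖ = 5.4290, so q_2 = (0.1745, 0.4460, 0.7562, 0.4460).

Q = [[-0.3244, 0.1745], [-0.4867, 0.4460], [0.6489, 0.7562], [-0.4867, 0.4460]], R = [[6.1644, -3.2444], [0.0000, 5.4290]]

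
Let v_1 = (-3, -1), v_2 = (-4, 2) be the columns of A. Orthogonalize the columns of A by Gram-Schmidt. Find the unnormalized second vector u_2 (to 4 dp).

u_2 = (-1.0000, 3.0000)

e_1 = v_1/‖v_1‖ = (-3, -1)/3.1623 = (-0.9487, -0.3162).
r_{12} = e_1·v_2 = 3.1623.
u_2 = v_2 − 3.1623·e_1 = (-1.0000, 3.0000).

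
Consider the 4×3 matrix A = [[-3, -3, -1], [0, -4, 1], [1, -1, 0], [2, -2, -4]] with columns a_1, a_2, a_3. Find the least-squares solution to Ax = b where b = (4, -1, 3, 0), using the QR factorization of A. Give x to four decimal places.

x = (-0.7437, -0.1699, -0.4183)

a_1 = (-3, 0, 1, 2); ‖a_1‖ = 3.7417, so q_1 = (-0.8018, 0.0000, 0.2673, 0.5345).
q_1·a_2 = (-0.8018)·(-3) + 0.0000·(-4) + 0.2673·(-1) + 0.5345·(-2) = 1.0690.
u_2 = a_2 − 1.0690·q_1 = (-2.1429, -4.0000, -1.2857, -2.5714).
‖u_2‖ = 5.3719, so q_2 = (-0.3989, -0.7446, -0.2393, -0.4787).
q_1·a_3 = (-0.8018)·(-1) + 0.0000·1 + 0.2673·0 + 0.5345·(-4) = -1.3363; q_2·a_3 = (-0.3989)·(-1) + (-0.7446)·1 + (-0.2393)·0 + (-0.4787)·(-4) = 1.5690.
u_3 = a_3 + 1.3363·q_1 − 1.5690·q_2 = (-1.4455, 2.1683, 0.7327, -2.5347).
‖u_3‖ = 3.7084, so q_3 = (-0.3898, 0.5847, 0.1976, -0.6835).
Qᵀb = (-2.4054, -1.5690, -1.5512).
Back-substitute: x_3 = -1.5512/3.7084 = -0.4183.
x_2 = (-1.5690 − 1.5690·(-0.4183))/5.3719 = -0.1699.
x_1 = (-2.4054 − 1.0690·(-0.1699) + 1.3363·(-0.4183))/3.7417 = -0.7437.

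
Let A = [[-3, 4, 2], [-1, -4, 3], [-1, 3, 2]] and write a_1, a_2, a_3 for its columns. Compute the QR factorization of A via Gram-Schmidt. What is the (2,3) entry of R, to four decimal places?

q_1 = a_1/‖a_1‖ = (-3, -1, -1)/3.3166 = (-0.9045, -0.3015, -0.3015).
r_{12} = q_1·a_2 = -3.3166.
u_2 = a_2 + 3.3166·q_1 = (1.0000, -5.0000, 2.0000).
‖u_2‖ = 5.4772, so q_2 = (0.1826, -0.9129, 0.3651).
r_{23} = q_2·a_3 = -1.6432.

r_{23} = -1.6432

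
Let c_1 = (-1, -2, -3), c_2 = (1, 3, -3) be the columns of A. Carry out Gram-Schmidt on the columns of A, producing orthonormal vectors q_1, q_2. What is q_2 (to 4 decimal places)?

c_1 = (-1, -2, -3); ‖c_1‖ = 3.7417, so q_1 = (-0.2673, -0.5345, -0.8018).
q_1·c_2 = (-0.2673)·1 + (-0.5345)·3 + (-0.8018)·(-3) = 0.5345.
u_2 = c_2 − 0.5345·q_1 = (1.1429, 3.2857, -2.5714).
‖u_2‖ = 4.3260, so q_2 = (0.2642, 0.7595, -0.5944).

q_2 = (0.2642, 0.7595, -0.5944)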